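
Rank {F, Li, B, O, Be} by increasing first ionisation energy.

Li is in period 2, group 1; Be is in period 2, group 2; B is in period 2, group 13; O is in period 2, group 16; F is in period 2, group 17.
Removing the outermost electron gets harder across a period and easier down a group.
All lie in period 2; the across-period trend (first ionization energy increases left to right) applies, with the exception below.
Note the exception: Be has a higher first ionization energy than B, contrary to the simple trend — removing B's lone 2p electron is easier than breaking Be's filled 2s².
For reference (kJ/mol): Li 520, Be 900, B 801, O 1314, F 1681.
So from lowest to highest: Li < B < Be < O < F.

Li < B < Be < O < F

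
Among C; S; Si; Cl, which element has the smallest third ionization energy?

Si

IE_3 is the cost of taking one more electron from the +2 cation: C²⁺ still has 2 valence electrons; S²⁺ still has 4 valence electrons; Si²⁺ still has 2 valence electrons; Cl²⁺ still has 5 valence electrons.
All are still removing valence electrons, so compare the +2 ions as you would atoms: IE_3 generally rises across a period (higher Z_eff) and falls down a group (larger shell), subject to the usual subshell exceptions.
Valence configurations: C²⁺ [He]2s², S²⁺ [Ne]3s²3p², Si²⁺ [Ne]3s², Cl²⁺ [Ne]3s²3p³.
Tabulated IE_3 (kJ/mol): C 4620, S 3357, Si 3232, Cl 3822.
Putting it together, IE_3: Si < S < Cl < C.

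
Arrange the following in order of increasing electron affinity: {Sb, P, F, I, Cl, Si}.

P < Sb < Si < I < F < Cl

F is in period 2, group 17; Si is in period 3, group 14; P is in period 3, group 15; Cl is in period 3, group 17; Sb is in period 5, group 15; I is in period 5, group 17.
Adding an electron releases more energy for atoms nearer the top right (short of the noble gases).
Neither a single period nor a single group — weigh both effects.
Sb > P: this pair runs against the simple trend — see the exception note.
Si > Sb: the two effects oppose for this pair; the down-group effect wins (134 vs 103 kJ/mol).
I > Si: period and group pull opposite ways; the across-period shift dominates (295 vs 134 kJ/mol).
F > I: they share group 17; the group trend gives F the larger value.
Cl > F: this pair runs against the simple trend — see the exception note.
Note the exception: Sb has a higher electron affinity than P, contrary to the simple trend — both are half-filled np³, but the pairing/repulsion penalty for the added electron shrinks as the p orbitals become larger and more diffuse down the group, and for Sb that outweighs the weaker nuclear attraction.
Note the exception: Cl has a higher electron affinity than F, contrary to the simple trend — F's small 2p subshell makes the incoming electron feel strong e⁻–e⁻ repulsion, so Cl actually releases more energy on gaining an electron.
Note the exception: Si has a higher electron affinity than P, contrary to the simple trend — adding an electron to P's half-filled 3p³ is unfavourable, so Si (3p²) has the more exothermic EA.
For reference (kJ/mol): F 328, Si 134, P 72, Cl 349, Sb 103, I 295.
So from lowest to highest: P < Sb < Si < I < F < Cl.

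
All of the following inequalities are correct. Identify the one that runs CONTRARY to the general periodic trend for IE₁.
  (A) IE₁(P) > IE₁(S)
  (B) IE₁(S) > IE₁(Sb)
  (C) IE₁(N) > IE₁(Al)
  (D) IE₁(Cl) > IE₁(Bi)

(A)

The general trend: IE₁ increases across a period and decreases down a group.
(A) P (period 3, group 15) vs S (period 3, group 16): the stated order contradicts the simple trend.
(B) S (period 3, group 16) vs Sb (period 5, group 15): the stated order agrees with the simple trend.
(C) N (period 2, group 15) vs Al (period 3, group 13): the stated order agrees with the simple trend.
(D) Cl (period 3, group 17) vs Bi (period 6, group 15): the stated order agrees with the simple trend.
The exception is (A): S (3p⁴) ionizes more easily than half-filled P (3p³) because the paired 3p electron in S is pushed out by e⁻–e⁻ repulsion.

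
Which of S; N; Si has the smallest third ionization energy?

Si

The third ionization energy removes an electron from the +2 ion. For each element: S²⁺ still has 4 valence electrons; N²⁺ still has 3 valence electrons; Si²⁺ still has 2 valence electrons.
All are still removing valence electrons, so compare the +2 ions as you would atoms: IE_3 generally rises across a period (higher Z_eff) and falls down a group (larger shell), subject to the usual subshell exceptions.
Valence configurations: S²⁺ [Ne]3s²3p², N²⁺ [He]2s²2p¹, Si²⁺ [Ne]3s².
Tabulated IE_3 (kJ/mol): S 3357, N 4578, Si 3232.
Overall IE_3 order: Si < S < N.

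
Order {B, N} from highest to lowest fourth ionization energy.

B > N

Consider each +3 ion: B³⁺ is the bare [He] core; N³⁺ still has 2 valence electrons.
Core electrons are held far more tightly than valence electrons, so B tops the IE_4 order.
Tabulated IE_4 (kJ/mol): B 25026, N 7475.
Overall IE_4 order: N < B.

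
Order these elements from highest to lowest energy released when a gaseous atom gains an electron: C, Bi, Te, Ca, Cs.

Te > C > Bi > Cs > Ca

C is in period 2, group 14; Ca is in period 4, group 2; Te is in period 5, group 16; Cs is in period 6, group 1; Bi is in period 6, group 15.
Electron affinity generally becomes more exothermic across a period toward the halogens and less exothermic down a group.
Neither a single period nor a single group — weigh both effects.
Cs > Ca: this pair runs against the simple trend — see the exception note.
Bi > Cs: Bi lies to the right of Cs in period 6, so the across-period effect alone puts Bi higher.
C > Bi: period and group pull opposite ways; the down-group shift dominates (122 vs 91 kJ/mol).
Te > C: period and group pull opposite ways; the across-period shift dominates (190 vs 122 kJ/mol).
Note the exception: Cs has a higher electron affinity than Ca, contrary to the simple trend — adding an electron to Ca (ns²) has to open a new, higher-energy np subshell, which is unfavourable.
For reference (kJ/mol): C 122, Ca 2, Te 190, Cs 46, Bi 91.
So from highest to lowest: Te > C > Bi > Cs > Ca.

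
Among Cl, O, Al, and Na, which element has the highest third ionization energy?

IE_3 is the cost of taking one more electron from the +2 cation: Cl²⁺ still has 5 valence electrons; O²⁺ still has 4 valence electrons; Al²⁺ still has 1 valence electron; Na²⁺ is already 1 electron into the core.
Pulling an electron out of a noble-gas core costs far more than removing a remaining valence electron, so Na sits at the high end of IE_3.
Valence configurations: Cl²⁺ [Ne]3s²3p³, O²⁺ [He]2s²2p², Al²⁺ [Ne]3s¹.
Approximate IE_3 values (kJ/mol): Cl 3822, O 5300, Al 2745, Na 6910.
So the third ionization energies run Al < Cl < O < Na.

Na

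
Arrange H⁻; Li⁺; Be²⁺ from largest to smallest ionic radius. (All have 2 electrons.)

All of these have 2 electrons, so size is governed by nuclear charge alone: the more protons, the stronger the pull on the same electron cloud, and the smaller the ion.
Nuclear charges: Be²⁺ (Z=4), Li⁺ (Z=3), H⁻ (Z=1).
Largest to smallest: H⁻ > Li⁺ > Be²⁺.

H⁻, Li⁺, Be²⁺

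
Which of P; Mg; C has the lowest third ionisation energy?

P

IE_3 is the cost of taking one more electron from the +2 cation: P²⁺ still has 3 valence electrons; Mg²⁺ is the bare [Ne] core; C²⁺ still has 2 valence electrons.
Breaking into a closed-shell core is much more expensive than removing a leftover valence electron — Mg has the largest IE_3 here.
Valence configurations: P²⁺ [Ne]3s²3p¹, C²⁺ [He]2s².
Approximate IE_3 values (kJ/mol): P 2914, Mg 7733, C 4620.
Hence IE_3: P < C < Mg.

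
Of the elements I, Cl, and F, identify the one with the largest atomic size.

I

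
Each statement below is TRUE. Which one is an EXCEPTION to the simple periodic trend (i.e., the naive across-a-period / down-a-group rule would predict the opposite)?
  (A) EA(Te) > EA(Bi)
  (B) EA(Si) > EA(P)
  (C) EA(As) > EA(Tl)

(B)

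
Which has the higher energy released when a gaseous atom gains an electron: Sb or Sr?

Sb

Atoms with high Z_eff and room in the valence shell (especially the halogens) have the most exothermic electron affinities.
All lie in period 5, so electron affinity increases left to right.
So Sb has the higher energy released when a gaseous atom gains an electron (Sb > Sr).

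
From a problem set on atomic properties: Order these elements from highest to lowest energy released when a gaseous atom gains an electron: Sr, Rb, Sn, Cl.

Cl > Sn > Rb > Sr

Cl is in period 3, group 17; Rb is in period 5, group 1; Sr is in period 5, group 2; Sn is in period 5, group 14.
EA tends to increase across a period and decrease down a group, though the pattern is less regular than for IE or radius.
Here both period and group differ, so the two effects have to be weighed against each other.
Rb > Sr: this pair runs against the simple trend — see the exception note.
Sn > Rb: both are in period 5; the period trend gives Sn the larger value.
Cl > Sn: both effects reinforce here, so Cl is clearly the higher of the two.
Note the exception: Rb has a higher electron affinity than Sr, contrary to the simple trend — adding an electron to Sr (ns²) has to open a new, higher-energy np subshell, which is unfavourable.
Tabulated electron affinity (kJ/mol): Cl 349, Rb 47, Sr 5, Sn 107.
So from highest to lowest: Cl > Sn > Rb > Sr.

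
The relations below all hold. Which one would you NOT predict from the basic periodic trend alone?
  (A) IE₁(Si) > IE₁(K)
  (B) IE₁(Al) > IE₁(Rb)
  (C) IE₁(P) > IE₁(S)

The general trend: IE₁ increases across a period and decreases down a group.
(A) Si (period 3, group 14) vs K (period 4, group 1): the stated order agrees with the simple trend.
(B) Al (period 3, group 13) vs Rb (period 5, group 1): the stated order agrees with the simple trend.
(C) P (period 3, group 15) vs S (period 3, group 16): the stated order contradicts the simple trend.
The exception is (C): S (3p⁴) ionizes more easily than half-filled P (3p³) because the paired 3p electron in S is pushed out by e⁻–e⁻ repulsion.

(C)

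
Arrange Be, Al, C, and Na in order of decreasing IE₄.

Consider each +3 ion: Be³⁺ is already 1 electron into the core; Al³⁺ is the bare [Ne] core; C³⁺ still has 1 valence electron; Na³⁺ is already 2 electrons into the core.
Breaking into a closed-shell core is much more expensive than removing a leftover valence electron — Na, Al and Be have the largest IE_4 here.
Tabulated IE_4 (kJ/mol): Be 21007, Al 11577, C 6223, Na 9543.
So the fourth ionization energies run C < Na < Al < Be.

Be > Al > Na > C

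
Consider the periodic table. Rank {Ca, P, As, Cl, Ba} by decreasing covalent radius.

Radius decreases left→right (rising Z_eff, same n) and increases top→bottom (higher n).
Here both period and group differ, so the two effects have to be weighed against each other.
P > Cl: both are in period 3; the period trend gives P the larger value.
As > P: they share group 15; the group trend gives As the larger value.
Ca > As: both are in period 4; the period trend gives Ca the larger value.
Ba > Ca: Ba sits below Ca in group 2, so the down-group effect alone puts Ba larger.
Approximate values (pm): P 111, Cl 99, Ca 171, As 121, Ba 196.
So from largest to smallest: Ba > Ca > As > P > Cl.

Ba > Ca > As > P > Cl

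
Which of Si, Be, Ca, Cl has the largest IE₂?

Cl

The second ionization energy removes an electron from the +1 ion. For each element: Si⁺ still has 3 valence electrons; Be⁺ still has 1 valence electron; Ca⁺ still has 1 valence electron; Cl⁺ still has 6 valence electrons.
All are still removing valence electrons, so compare the +1 ions as you would atoms: IE_2 generally rises across a period (higher Z_eff) and falls down a group (larger shell), subject to the usual subshell exceptions.
Valence configurations: Si⁺ [Ne]3s²3p¹, Be⁺ [He]2s¹, Ca⁺ [Ar]4s¹, Cl⁺ [Ne]3s²3p⁴.
The numbers (kJ/mol): Si 1577, Be 1757, Ca 1145, Cl 2298.
Putting it together, IE_2: Ca < Si < Be < Cl.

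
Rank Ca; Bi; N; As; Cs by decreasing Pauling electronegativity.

N, As, Bi, Ca, Cs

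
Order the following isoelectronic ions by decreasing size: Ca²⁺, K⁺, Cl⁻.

Cl⁻ > K⁺ > Ca²⁺

All of these have 18 electrons, so size is governed by nuclear charge alone: the more protons, the stronger the pull on the same electron cloud, and the smaller the ion.
Nuclear charges: Ca²⁺ (Z=20), K⁺ (Z=19), Cl⁻ (Z=17).
Largest to smallest: Cl⁻ > K⁺ > Ca²⁺.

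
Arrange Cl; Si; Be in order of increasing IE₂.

Si, Be, Cl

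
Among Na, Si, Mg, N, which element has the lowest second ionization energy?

Mg

After 1 electron has been removed, what remains? Na⁺ is the bare [Ne] core; Si⁺ still has 3 valence electrons; Mg⁺ still has 1 valence electron; N⁺ still has 4 valence electrons.
Breaking into a closed-shell core is much more expensive than removing a leftover valence electron — Na has the largest IE_2 here.
Valence configurations: Si⁺ [Ne]3s²3p¹, Mg⁺ [Ne]3s¹, N⁺ [He]2s²2p².
Tabulated IE_2 (kJ/mol): Na 4562, Si 1577, Mg 1451, N 2856.
Overall IE_2 order: Mg < Si < N < Na.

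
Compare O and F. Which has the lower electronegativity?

O

Electronegativity increases across a period and decreases down a group, tracking effective nuclear charge and atomic size.
All lie in period 2, so electronegativity increases left to right.
So O has the lower electronegativity (O < F).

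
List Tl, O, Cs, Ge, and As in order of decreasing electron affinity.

O > Ge > As > Cs > Tl

EA tends to increase across a period and decrease down a group, though the pattern is less regular than for IE or radius.
Here both period and group differ, so the two effects have to be weighed against each other.
Cs > Tl: this pair runs against the simple trend — see the exception note.
As > Cs: both effects reinforce here, so As is clearly the higher of the two.
Ge > As: this pair runs against the simple trend — see the exception note.
O > Ge: both effects reinforce here, so O is clearly the higher of the two.
Note the exception: Cs has a higher electron affinity than Tl, contrary to the simple trend — Tl's ns²np¹ configuration gives only a small electron affinity — the sparsely filled np subshell binds an added electron weakly.
Note the exception: Ge has a higher electron affinity than As, contrary to the simple trend — adding an electron to As's half-filled 4p³ is unfavourable, so Ge (4p²) has the more exothermic EA.
Approximate values (kJ/mol): O 141, Ge 119, As 78, Cs 46, Tl 19.
So from highest to lowest: O > Ge > As > Cs > Tl.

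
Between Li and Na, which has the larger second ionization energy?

Li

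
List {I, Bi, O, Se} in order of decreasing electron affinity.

I > Se > O > Bi

O is in period 2, group 16; Se is in period 4, group 16; I is in period 5, group 17; Bi is in period 6, group 15.
EA tends to increase across a period and decrease down a group, though the pattern is less regular than for IE or radius.
Neither a single period nor a single group — weigh both effects.
O > Bi: relative to Bi, both the across-period and down-group shifts push O's electron affinity up.
Se > O: this pair runs against the simple trend — see the exception note.
I > Se: period and group pull opposite ways; the across-period shift dominates (295 vs 195 kJ/mol).
Note the exception: Se has a higher electron affinity than O, contrary to the simple trend — O's compact 2p subshell gives strong electron–electron repulsion on the added electron.
Tabulated electron affinity (kJ/mol): O 141, Se 195, I 295, Bi 91.
So from highest to lowest: I > Se > O > Bi.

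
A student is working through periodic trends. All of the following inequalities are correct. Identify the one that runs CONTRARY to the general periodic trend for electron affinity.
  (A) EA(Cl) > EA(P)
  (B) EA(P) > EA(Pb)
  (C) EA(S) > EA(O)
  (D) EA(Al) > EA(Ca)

The general trend: electron affinity increases across a period and decreases down a group.
(A) Cl (period 3, group 17) vs P (period 3, group 15): the stated order agrees with the simple trend.
(B) P (period 3, group 15) vs Pb (period 6, group 14): the stated order agrees with the simple trend.
(C) S (period 3, group 16) vs O (period 2, group 16): the stated order contradicts the simple trend.
(D) Al (period 3, group 13) vs Ca (period 4, group 2): the stated order agrees with the simple trend.
The exception is (C): the compact 2p subshell of O repels the added electron more than S's larger 3p does.

(C)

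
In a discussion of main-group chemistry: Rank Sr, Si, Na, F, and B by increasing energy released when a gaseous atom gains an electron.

B is in period 2, group 13; F is in period 2, group 17; Na is in period 3, group 1; Si is in period 3, group 14; Sr is in period 5, group 2.
Adding an electron releases more energy for atoms nearer the top right (short of the noble gases).
Neither a single period nor a single group — weigh both effects.
B > Sr: relative to Sr, both the across-period and down-group shifts push B's electron affinity up.
Na > B: this pair runs against the simple trend — see the exception note.
Si > Na: Si lies to the right of Na in period 3, so the across-period effect alone puts Si higher.
F > Si: relative to Si, both the across-period and down-group shifts push F's electron affinity up.
Note the exception: Na has a higher electron affinity than B, contrary to the simple trend — B's ns²np¹ configuration gives only a small electron affinity — the sparsely filled np subshell binds an added electron weakly.
For reference (kJ/mol): B 27, F 328, Na 53, Si 134, Sr 5.
So from lowest to highest: Sr < B < Na < Si < F.

Sr < B < Na < Si < F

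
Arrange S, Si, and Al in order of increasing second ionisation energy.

Si, Al, S

Consider each +1 ion: S⁺ still has 5 valence electrons; Si⁺ still has 3 valence electrons; Al⁺ still has 2 valence electrons.
All are still removing valence electrons, so compare the +1 ions as you would atoms: IE_2 generally rises across a period (higher Z_eff) and falls down a group (larger shell), subject to the usual subshell exceptions.
Valence configurations: S⁺ [Ne]3s²3p³, Si⁺ [Ne]3s²3p¹, Al⁺ [Ne]3s².
Si⁺ loses a lone 3p electron whereas Al⁺ must break into a filled 3s² pair, so IE_2(Al) > IE_2(Si) even though Si has the higher nuclear charge.
Approximate IE_2 values (kJ/mol): S 2252, Si 1577, Al 1817.
Hence IE_2: Si < Al < S.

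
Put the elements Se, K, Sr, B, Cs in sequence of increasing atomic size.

B, Se, Sr, K, Cs

B is in period 2, group 13; K is in period 4, group 1; Se is in period 4, group 16; Sr is in period 5, group 2; Cs is in period 6, group 1.
Moving right in a period, electrons are added to the same shell under a stronger nuclear pull, so atoms get smaller; moving down, a new shell is opened and atoms get larger.
Here both period and group differ, so the two effects have to be weighed against each other.
Se > B: period and group pull opposite ways; the down-group shift dominates (116 vs 85 pm).
Sr > Se: both effects reinforce here, so Sr is clearly the larger of the two.
K > Sr: period and group pull opposite ways; the across-period shift dominates (196 vs 185 pm).
Cs > K: Cs sits below K in group 1, so the down-group effect alone puts Cs larger.
For reference (pm): B 85, K 196, Se 116, Sr 185, Cs 232.
So from smallest to largest: B < Se < Sr < K < Cs.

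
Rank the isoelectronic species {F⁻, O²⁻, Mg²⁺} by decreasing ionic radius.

All of these have 10 electrons, so size is governed by nuclear charge alone: the more protons, the stronger the pull on the same electron cloud, and the smaller the ion.
Nuclear charges: Mg²⁺ (Z=12), F⁻ (Z=9), O²⁻ (Z=8).
Largest to smallest: O²⁻ > F⁻ > Mg²⁺.

O²⁻ > F⁻ > Mg²⁺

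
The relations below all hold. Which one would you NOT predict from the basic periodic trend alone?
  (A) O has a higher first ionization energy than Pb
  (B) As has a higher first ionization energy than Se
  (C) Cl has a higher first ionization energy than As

The general trend: first ionization energy increases across a period and decreases down a group.
(A) O (period 2, group 16) vs Pb (period 6, group 14): the stated order agrees with the simple trend.
(B) As (period 4, group 15) vs Se (period 4, group 16): the stated order contradicts the simple trend.
(C) Cl (period 3, group 17) vs As (period 4, group 15): the stated order agrees with the simple trend.
The exception is (B): Se (4p⁴) ionizes more easily than half-filled As (4p³).

(B)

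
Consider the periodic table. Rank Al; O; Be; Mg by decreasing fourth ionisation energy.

The fourth ionization energy removes an electron from the +3 ion. For each element: Al³⁺ is the bare [Ne] core; O³⁺ still has 3 valence electrons; Be³⁺ is already 1 electron into the core; Mg³⁺ is already 1 electron into the core.
Core electrons are held far more tightly than valence electrons, so Mg, Al and Be top the IE_4 order.
Tabulated IE_4 (kJ/mol): Al 11577, O 7469, Be 21007, Mg 10543.
So the fourth ionization energies run O < Mg < Al < Be.

Be, Al, Mg, O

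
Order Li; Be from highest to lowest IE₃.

IE_3 is the cost of taking one more electron from the +2 cation: Li²⁺ is already 1 electron into the core; Be²⁺ is the bare [He] core.
All of these are removing an electron from a noble-gas core or deeper; the smaller core (lower principal quantum number) is held far more tightly, and within a period the higher nuclear charge binds the same core more tightly.
Tabulated IE_3 (kJ/mol): Li 11815, Be 14849.
Overall IE_3 order: Li < Be.

Be, Li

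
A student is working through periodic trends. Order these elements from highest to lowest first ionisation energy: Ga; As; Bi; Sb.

Ga is in period 4, group 13; As is in period 4, group 15; Sb is in period 5, group 15; Bi is in period 6, group 15.
First ionization energy rises across a period (greater Z_eff holds electrons more tightly) and falls down a group (valence electrons are farther from the nucleus).
Here both period and group differ, so the two effects have to be weighed against each other.
Bi > Ga: period and group pull opposite ways; the across-period shift dominates (703 vs 579 kJ/mol).
Sb > Bi: they share group 15; the group trend gives Sb the larger value.
As > Sb: they share group 15; the group trend gives As the larger value.
For reference (kJ/mol): Ga 579, As 947, Sb 831, Bi 703.
So from highest to lowest: As > Sb > Bi > Ga.

As > Sb > Bi > Ga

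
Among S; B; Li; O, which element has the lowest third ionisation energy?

S

IE_3 is the cost of taking one more electron from the +2 cation: S²⁺ still has 4 valence electrons; B²⁺ still has 1 valence electron; Li²⁺ is already 1 electron into the core; O²⁺ still has 4 valence electrons.
Core electrons are held far more tightly than valence electrons, so Li tops the IE_3 order.
Valence configurations: S²⁺ [Ne]3s²3p², B²⁺ [He]2s¹, O²⁺ [He]2s²2p².
The numbers (kJ/mol): S 3357, B 3660, Li 11815, O 5300.
Overall IE_3 order: S < B < O < Li.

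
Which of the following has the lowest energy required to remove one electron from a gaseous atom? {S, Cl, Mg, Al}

First ionization energy rises across a period (greater Z_eff holds electrons more tightly) and falls down a group (valence electrons are farther from the nucleus).
All lie in period 3; the across-period trend (first ionization energy increases left to right) applies, with the exception below.
Note the exception: Mg has a higher first ionization energy than Al, contrary to the simple trend — Al's single 3p electron is easier to remove than one from Mg's filled 3s².
Approximate values (kJ/mol): Mg 738, Al 578, S 1000, Cl 1251.
The lowest energy required to remove one electron from a gaseous atom among these belongs to Al.

Al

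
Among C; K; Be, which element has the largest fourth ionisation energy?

IE_4 is the cost of taking one more electron from the +3 cation: C³⁺ still has 1 valence electron; K³⁺ is already 2 electrons into the core; Be³⁺ is already 1 electron into the core.
Usually core removal costs more than valence removal, but here the competition is close: a tightly held n=2 valence electron can cost more to remove than an n=3 core electron, so the actual values have to decide it.
Approximate IE_4 values (kJ/mol): C 6223, K 5877, Be 21007.
So the fourth ionization energies run K < C < Be.

Be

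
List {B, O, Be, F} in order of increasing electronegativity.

Be < B < O < F

Be is in period 2, group 2; B is in period 2, group 13; O is in period 2, group 16; F is in period 2, group 17.
Electronegativity increases across a period and decreases down a group, tracking effective nuclear charge and atomic size.
All lie in period 2, so electronegativity increases left to right.
So from lowest to highest: Be < B < O < F.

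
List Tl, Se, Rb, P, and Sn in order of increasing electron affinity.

P is in period 3, group 15; Se is in period 4, group 16; Rb is in period 5, group 1; Sn is in period 5, group 14; Tl is in period 6, group 13.
Electron affinity generally becomes more exothermic across a period toward the halogens and less exothermic down a group.
Here both period and group differ, so the two effects have to be weighed against each other.
Rb > Tl: period and group pull opposite ways; the down-group shift dominates (47 vs 19 kJ/mol).
P > Rb: relative to Rb, both the across-period and down-group shifts push P's electron affinity up.
Sn > P: this pair runs against the simple trend — see the exception note.
Se > Sn: both effects reinforce here, so Se is clearly the higher of the two.
Note the exception: Sn has a higher electron affinity than P, contrary to the simple trend — adding an electron to P's half-filled np³ subshell costs electron-pairing energy.
Approximate values (kJ/mol): P 72, Se 195, Rb 47, Sn 107, Tl 19.
So from lowest to highest: Tl < Rb < P < Sn < Se.

Tl < Rb < P < Sn < Se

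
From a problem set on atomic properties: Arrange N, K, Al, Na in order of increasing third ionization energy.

IE_3 is the cost of taking one more electron from the +2 cation: N²⁺ still has 3 valence electrons; K²⁺ is already 1 electron into the core; Al²⁺ still has 1 valence electron; Na²⁺ is already 1 electron into the core.
Usually core removal costs more than valence removal, but here the competition is close: a tightly held n=2 valence electron can cost more to remove than an n=3 core electron, so the actual values have to decide it.
Valence configurations: N²⁺ [He]2s²2p¹, Al²⁺ [Ne]3s¹.
Approximate IE_3 values (kJ/mol): N 4578, K 4420, Al 2745, Na 6910.
Hence IE_3: Al < K < N < Na.

Al < K < N < Na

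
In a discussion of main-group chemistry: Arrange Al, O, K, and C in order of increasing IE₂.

Al, C, K, O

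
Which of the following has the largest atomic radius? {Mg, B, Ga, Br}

B is in period 2, group 13; Mg is in period 3, group 2; Ga is in period 4, group 13; Br is in period 4, group 17.
Atomic radius shrinks across a period as nuclear charge pulls the same shell inward, and grows down a group as new shells are added.
These span different periods and groups, so the two trends combine.
Br > B: the two effects oppose for this pair; the down-group effect wins (114 vs 85 pm).
Ga > Br: both are in period 4; the period trend gives Ga the larger value.
Mg > Ga: period and group pull opposite ways; the across-period shift dominates (139 vs 124 pm).
For reference (pm): B 85, Mg 139, Ga 124, Br 114.
The largest atomic radius among these belongs to Mg.

Mg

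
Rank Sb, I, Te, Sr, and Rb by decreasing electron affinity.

Rb is in period 5, group 1; Sr is in period 5, group 2; Sb is in period 5, group 15; Te is in period 5, group 16; I is in period 5, group 17.
Adding an electron releases more energy for atoms nearer the top right (short of the noble gases).
All lie in period 5; the across-period trend (electron affinity increases left to right) applies, with the exception below.
Note the exception: Rb has a higher electron affinity than Sr, contrary to the simple trend — adding an electron to Sr (ns²) has to open a new, higher-energy np subshell, which is unfavourable.
Tabulated electron affinity (kJ/mol): Rb 47, Sr 5, Sb 103, Te 190, I 295.
So from highest to lowest: I > Te > Sb > Rb > Sr.

I > Te > Sb > Rb > Sr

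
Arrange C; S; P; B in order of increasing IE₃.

P, S, B, C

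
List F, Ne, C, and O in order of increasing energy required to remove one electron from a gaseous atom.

C < O < F < Ne

C is in period 2, group 14; O is in period 2, group 16; F is in period 2, group 17; Ne is in period 2, group 18.
IE₁ increases left→right with effective nuclear charge and decreases top→bottom as the valence shell moves farther out.
All lie in period 2, so first ionization energy increases left to right.
So from lowest to highest: C < O < F < Ne.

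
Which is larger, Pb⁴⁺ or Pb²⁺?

Pb²⁺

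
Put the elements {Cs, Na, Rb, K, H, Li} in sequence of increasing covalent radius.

Moving right in a period, electrons are added to the same shell under a stronger nuclear pull, so atoms get smaller; moving down, a new shell is opened and atoms get larger.
All are in group 1, so atomic radius increases down the group.
So from smallest to largest: H < Li < Na < K < Rb < Cs.

H < Li < Na < K < Rb < Cs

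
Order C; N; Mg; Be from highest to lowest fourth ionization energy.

Be > Mg > N > C

After 3 electrons have been removed, what remains? C³⁺ still has 1 valence electron; N³⁺ still has 2 valence electrons; Mg³⁺ is already 1 electron into the core; Be³⁺ is already 1 electron into the core.
Breaking into a closed-shell core is much more expensive than removing a leftover valence electron — Mg and Be have the largest IE_4 here.
Valence configurations: C³⁺ [He]2s¹, N³⁺ [He]2s².
The numbers (kJ/mol): C 6223, N 7475, Mg 10543, Be 21007.
Putting it together, IE_4: C < N < Mg < Be.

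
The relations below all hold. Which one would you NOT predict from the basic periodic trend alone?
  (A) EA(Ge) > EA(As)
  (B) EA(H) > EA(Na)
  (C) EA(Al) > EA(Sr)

The general trend: electron affinity increases across a period and decreases down a group.
(A) Ge (period 4, group 14) vs As (period 4, group 15): the stated order contradicts the simple trend.
(B) H (period 1, group 1) vs Na (period 3, group 1): the stated order agrees with the simple trend.
(C) Al (period 3, group 13) vs Sr (period 5, group 2): the stated order agrees with the simple trend.
The exception is (A): adding an electron to As's half-filled 4p³ is unfavourable, so Ge (4p²) has the more exothermic EA.

(A)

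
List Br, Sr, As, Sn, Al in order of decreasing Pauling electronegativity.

Al is in period 3, group 13; As is in period 4, group 15; Br is in period 4, group 17; Sr is in period 5, group 2; Sn is in period 5, group 14.
Atoms toward the upper right of the periodic table pull bonding electrons most strongly.
Here both period and group differ, so the two effects have to be weighed against each other.
Al > Sr: relative to Sr, both the across-period and down-group shifts push Al's electronegativity up.
Sn > Al: period and group pull opposite ways; the across-period shift dominates (1.96 vs 1.61).
As > Sn: relative to Sn, both the across-period and down-group shifts push As's electronegativity up.
Br > As: both are in period 4; the period trend gives Br the larger value.
For reference (Pauling): Al 1.61, As 2.18, Br 2.96, Sr 0.95, Sn 1.96.
So from highest to lowest: Br > As > Sn > Al > Sr.

Br > As > Sn > Al > Sr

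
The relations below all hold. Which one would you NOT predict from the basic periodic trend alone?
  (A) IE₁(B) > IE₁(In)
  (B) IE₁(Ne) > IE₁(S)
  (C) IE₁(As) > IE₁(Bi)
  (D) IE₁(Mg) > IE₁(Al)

The general trend: IE₁ increases across a period and decreases down a group.
(A) B (period 2, group 13) vs In (period 5, group 13): the stated order agrees with the simple trend.
(B) Ne (period 2, group 18) vs S (period 3, group 16): the stated order agrees with the simple trend.
(C) As (period 4, group 15) vs Bi (period 6, group 15): the stated order agrees with the simple trend.
(D) Mg (period 3, group 2) vs Al (period 3, group 13): the stated order contradicts the simple trend.
The exception is (D): Al's single 3p electron is easier to remove than one from Mg's filled 3s².

(D)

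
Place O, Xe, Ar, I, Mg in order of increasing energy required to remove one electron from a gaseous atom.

Mg, I, Xe, O, Ar

IE₁ increases left→right with effective nuclear charge and decreases top→bottom as the valence shell moves farther out.
Here both period and group differ, so the two effects have to be weighed against each other.
I > Mg: period and group pull opposite ways; the across-period shift dominates (1008 vs 738 kJ/mol).
Xe > I: Xe lies to the right of I in period 5, so the across-period effect alone puts Xe higher.
O > Xe: the two effects oppose for this pair; the down-group effect wins (1314 vs 1170 kJ/mol).
Ar > O: period and group pull opposite ways; the across-period shift dominates (1521 vs 1314 kJ/mol).
Approximate values (kJ/mol): O 1314, Mg 738, Ar 1521, I 1008, Xe 1170.
So from lowest to highest: Mg < I < Xe < O < Ar.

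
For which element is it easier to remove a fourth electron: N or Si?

Si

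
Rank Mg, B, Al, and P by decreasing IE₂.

Consider each +1 ion: Mg⁺ still has 1 valence electron; B⁺ still has 2 valence electrons; Al⁺ still has 2 valence electrons; P⁺ still has 4 valence electrons.
All are still removing valence electrons, so compare the +1 ions as you would atoms: IE_2 generally rises across a period (higher Z_eff) and falls down a group (larger shell), subject to the usual subshell exceptions.
Valence configurations: Mg⁺ [Ne]3s¹, B⁺ [He]2s², Al⁺ [Ne]3s², P⁺ [Ne]3s²3p².
The numbers (kJ/mol): Mg 1451, B 2427, Al 1817, P 1907.
So the second ionization energies run Mg < Al < P < B.

B > P > Al > Mg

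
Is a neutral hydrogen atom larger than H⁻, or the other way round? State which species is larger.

Forming H⁻ adds 1 electron to H. More electron–electron repulsion in the same shell, with unchanged nuclear charge, lets the cloud expand.
An anion is larger than its parent atom: H⁻ > H.

H⁻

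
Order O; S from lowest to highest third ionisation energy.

After 2 electrons have been removed, what remains? O²⁺ still has 4 valence electrons; S²⁺ still has 4 valence electrons.
All are still removing valence electrons, so compare the +2 ions as you would atoms: IE_3 generally rises across a period (higher Z_eff) and falls down a group (larger shell), subject to the usual subshell exceptions.
Valence configurations: O²⁺ [He]2s²2p², S²⁺ [Ne]3s²3p².
Tabulated IE_3 (kJ/mol): O 5300, S 3357.
So the third ionization energies run S < O.

S, O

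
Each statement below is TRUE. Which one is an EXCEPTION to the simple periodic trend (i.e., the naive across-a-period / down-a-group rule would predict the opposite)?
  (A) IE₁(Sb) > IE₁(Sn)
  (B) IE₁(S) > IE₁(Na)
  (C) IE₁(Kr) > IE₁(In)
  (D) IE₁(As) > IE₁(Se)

(D)

The general trend: first ionisation energy increases across a period and decreases down a group.
(A) Sb (period 5, group 15) vs Sn (period 5, group 14): the stated order agrees with the simple trend.
(B) S (period 3, group 16) vs Na (period 3, group 1): the stated order agrees with the simple trend.
(C) Kr (period 4, group 18) vs In (period 5, group 13): the stated order agrees with the simple trend.
(D) As (period 4, group 15) vs Se (period 4, group 16): the stated order contradicts the simple trend.
The exception is (D): Se (4p⁴) ionizes more easily than half-filled As (4p³).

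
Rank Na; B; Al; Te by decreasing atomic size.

Na, Te, Al, B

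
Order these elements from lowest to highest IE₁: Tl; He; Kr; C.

Tl < C < Kr < He

He is in period 1, group 18; C is in period 2, group 14; Kr is in period 4, group 18; Tl is in period 6, group 13.
Across a period the outer electron is held more tightly (higher IE₁); down a group it sits in a higher shell, more shielded, and comes off more easily.
Neither a single period nor a single group — weigh both effects.
C > Tl: both effects reinforce here, so C is clearly the higher of the two.
Kr > C: period and group pull opposite ways; the across-period shift dominates (1351 vs 1086 kJ/mol).
He > Kr: they share group 18; the group trend gives He the larger value.
Approximate values (kJ/mol): He 2372, C 1086, Kr 1351, Tl 589.
So from lowest to highest: Tl < C < Kr < He.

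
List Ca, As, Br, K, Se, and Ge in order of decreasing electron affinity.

Br > Se > Ge > As > K > Ca

K is in period 4, group 1; Ca is in period 4, group 2; Ge is in period 4, group 14; As is in period 4, group 15; Se is in period 4, group 16; Br is in period 4, group 17.
Electron affinity generally becomes more exothermic across a period toward the halogens and less exothermic down a group.
All lie in period 4; the across-period trend (electron affinity increases left to right) applies, with the exception below.
Note the exception: K has a higher electron affinity than Ca, contrary to the simple trend — adding an electron to Ca (ns²) has to open a new, higher-energy np subshell, which is unfavourable.
Note the exception: Ge has a higher electron affinity than As, contrary to the simple trend — adding an electron to As's half-filled 4p³ is unfavourable, so Ge (4p²) has the more exothermic EA.
For reference (kJ/mol): K 48, Ca 2, Ge 119, As 78, Se 195, Br 325.
So from highest to lowest: Br > Se > Ge > As > K > Ca.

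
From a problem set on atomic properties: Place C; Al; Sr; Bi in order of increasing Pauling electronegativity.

Sr < Al < Bi < C

C is in period 2, group 14; Al is in period 3, group 13; Sr is in period 5, group 2; Bi is in period 6, group 15.
Atoms toward the upper right of the periodic table pull bonding electrons most strongly.
Neither a single period nor a single group — weigh both effects.
Al > Sr: relative to Sr, both the across-period and down-group shifts push Al's electronegativity up.
Bi > Al: period and group pull opposite ways; the across-period shift dominates (2.02 vs 1.61).
C > Bi: the two effects oppose for this pair; the down-group effect wins (2.55 vs 2.02).
Approximate values (Pauling): C 2.55, Al 1.61, Sr 0.95, Bi 2.02.
So from lowest to highest: Sr < Al < Bi < C.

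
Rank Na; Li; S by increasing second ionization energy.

After 1 electron has been removed, what remains? Na⁺ is the bare [Ne] core; Li⁺ is the bare [He] core; S⁺ still has 5 valence electrons.
Pulling an electron out of a noble-gas core costs far more than removing a remaining valence electron, so Na and Li sit at the high end of IE_2.
Approximate IE_2 values (kJ/mol): Na 4562, Li 7298, S 2252.
Hence IE_2: S < Na < Li.

S < Na < Li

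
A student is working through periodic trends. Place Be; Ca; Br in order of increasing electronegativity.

Ca, Be, Br

Be is in period 2, group 2; Ca is in period 4, group 2; Br is in period 4, group 17.
Electronegativity increases across a period and decreases down a group, tracking effective nuclear charge and atomic size.
Here both period and group differ, so the two effects have to be weighed against each other.
Be > Ca: Be sits above Ca in group 2, so the down-group effect alone puts Be higher.
Br > Be: period and group pull opposite ways; the across-period shift dominates (2.96 vs 1.57).
Approximate values (Pauling): Be 1.57, Ca 1.00, Br 2.96.
So from lowest to highest: Ca < Be < Br.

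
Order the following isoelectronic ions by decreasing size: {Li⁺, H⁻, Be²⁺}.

H⁻ > Li⁺ > Be²⁺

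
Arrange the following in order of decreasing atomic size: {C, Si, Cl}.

Moving right in a period, electrons are added to the same shell under a stronger nuclear pull, so atoms get smaller; moving down, a new shell is opened and atoms get larger.
These span different periods and groups, so the two trends combine.
Cl > C: the two effects oppose for this pair; the down-group effect wins (99 vs 75 pm).
Si > Cl: both are in period 3; the period trend gives Si the larger value.
Approximate values (pm): C 75, Si 116, Cl 99.
So from largest to smallest: Si > Cl > C.

Si, Cl, C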